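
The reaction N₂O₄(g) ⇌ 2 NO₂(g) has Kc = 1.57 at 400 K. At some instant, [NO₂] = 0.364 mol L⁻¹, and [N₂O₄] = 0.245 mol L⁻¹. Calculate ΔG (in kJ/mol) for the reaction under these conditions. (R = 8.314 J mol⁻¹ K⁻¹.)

ΔG = -3.54 kJ/mol

Qc = [NO₂]² / [N₂O₄] = (0.364)² / (0.245) = 0.541
ΔG = RT ln(Qc/Kc) = (8.314 J mol⁻¹ K⁻¹)(400 K) × ln(0.541/1.57)
   = (3.326 kJ/mol)(-1.065) = -3.54 kJ/mol
ΔG < 0, so the forward reaction is spontaneous (proceeds forward).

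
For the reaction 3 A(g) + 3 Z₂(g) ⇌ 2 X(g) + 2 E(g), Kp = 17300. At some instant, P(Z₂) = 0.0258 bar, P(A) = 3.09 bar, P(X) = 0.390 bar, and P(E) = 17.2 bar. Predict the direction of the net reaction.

in the reverse direction

Qp = P(X)²·P(E)² / (P(A)³·P(Z₂)³) = (0.390)²·(17.2)² / ((3.09)³·(0.0258)³) = 88800
Qp = 88800 > Kp = 17300, so the reverse reaction proceeds.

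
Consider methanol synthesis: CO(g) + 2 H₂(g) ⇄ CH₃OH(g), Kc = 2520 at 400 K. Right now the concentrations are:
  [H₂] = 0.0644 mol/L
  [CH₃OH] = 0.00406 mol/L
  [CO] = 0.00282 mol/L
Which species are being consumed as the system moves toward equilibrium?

Qc = [CH₃OH] / ([CO]·[H₂]²) = (0.00406) / ((0.00282)·(0.0644)²) = 347
Qc = 347 < Kc = 2520: net forward reaction.

CO, H₂ (reactants)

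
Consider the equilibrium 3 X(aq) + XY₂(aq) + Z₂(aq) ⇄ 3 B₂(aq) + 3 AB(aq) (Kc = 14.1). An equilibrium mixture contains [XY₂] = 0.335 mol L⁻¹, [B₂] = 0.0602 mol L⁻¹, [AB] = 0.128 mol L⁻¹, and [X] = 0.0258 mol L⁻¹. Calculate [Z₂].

[Z₂] = 0.00564 mol L⁻¹

At equilibrium, Kc = [B₂]³·[AB]³ / ([X]³·[XY₂]·[Z₂]) = 14.1.
(0.0602)³·(0.128)³ / ((0.0258)³·(0.335)·([Z₂])) = 14.1
[Z₂] = 0.00564 mol L⁻¹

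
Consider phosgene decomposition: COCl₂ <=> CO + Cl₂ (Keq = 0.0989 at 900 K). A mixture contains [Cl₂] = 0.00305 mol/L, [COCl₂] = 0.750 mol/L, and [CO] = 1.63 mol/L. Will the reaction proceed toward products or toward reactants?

Q = [CO]·[Cl₂] / [COCl₂] = (1.63)·(0.00305) / (0.750) = 0.00663
Q = 0.00663 < Keq = 0.0989, so the forward reaction proceeds.

in the forward direction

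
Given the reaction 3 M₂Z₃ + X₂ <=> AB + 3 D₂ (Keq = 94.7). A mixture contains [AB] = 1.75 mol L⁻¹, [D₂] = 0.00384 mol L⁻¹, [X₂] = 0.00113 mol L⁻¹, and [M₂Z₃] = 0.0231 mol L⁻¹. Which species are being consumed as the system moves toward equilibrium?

Q = [AB]·[D₂]³ / ([M₂Z₃]³·[X₂]) = (1.75)·(0.00384)³ / ((0.0231)³·(0.00113)) = 7.11
Q = 7.11 < Keq = 94.7: net forward reaction.

M₂Z₃, X₂ (reactants)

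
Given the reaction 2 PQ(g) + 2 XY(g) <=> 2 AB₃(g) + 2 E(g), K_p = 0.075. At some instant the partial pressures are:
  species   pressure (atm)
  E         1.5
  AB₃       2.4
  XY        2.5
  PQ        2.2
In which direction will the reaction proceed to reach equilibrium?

Q_p = P(AB₃)²·P(E)² / (P(PQ)²·P(XY)²) = (2.4)²·(1.5)² / ((2.2)²·(2.5)²) = 0.43
Q_p = 0.43 > K_p = 0.075, so the reverse reaction proceeds.

in the reverse direction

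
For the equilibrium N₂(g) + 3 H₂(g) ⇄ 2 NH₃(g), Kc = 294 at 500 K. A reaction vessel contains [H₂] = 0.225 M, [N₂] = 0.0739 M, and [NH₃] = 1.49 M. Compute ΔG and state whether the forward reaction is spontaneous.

Qc = [NH₃]² / ([N₂]·[H₂]³) = (1.49)² / ((0.0739)·(0.225)³) = 2640
ΔG = RT ln(Qc/Kc) = (8.314 J mol⁻¹ K⁻¹)(500 K) × ln(2640/294)
   = (4.157 kJ/mol)(2.195) = 9.12 kJ/mol
ΔG > 0, so the forward reaction is non-spontaneous (proceeds in reverse).

ΔG = 9.12 kJ/mol; the forward reaction is non-spontaneous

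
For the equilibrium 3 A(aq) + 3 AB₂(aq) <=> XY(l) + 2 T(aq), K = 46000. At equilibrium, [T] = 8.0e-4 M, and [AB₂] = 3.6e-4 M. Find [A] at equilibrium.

[A] = 0.67 M

(XY is a pure liquid — omitted from K.)
At equilibrium, K = [T]² / ([A]³·[AB₂]³) = 46000.
(8.0e-4)² / (([A])³·(3.6e-4)³) = 46000
[A]³ = 0.298 ⇒ [A] = 0.67 M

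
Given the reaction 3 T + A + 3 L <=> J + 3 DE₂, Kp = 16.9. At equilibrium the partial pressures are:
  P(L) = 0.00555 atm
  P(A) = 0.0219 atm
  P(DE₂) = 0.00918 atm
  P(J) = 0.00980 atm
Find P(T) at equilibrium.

P(T) = 0.493 atm

At equilibrium, Kp = P(J)·P(DE₂)³ / (P(T)³·P(A)·P(L)³) = 16.9.
(0.00980)·(0.00918)³ / ((P(T))³·(0.0219)·(0.00555)³) = 16.9
P(T)³ = 0.120 ⇒ P(T) = 0.493 atm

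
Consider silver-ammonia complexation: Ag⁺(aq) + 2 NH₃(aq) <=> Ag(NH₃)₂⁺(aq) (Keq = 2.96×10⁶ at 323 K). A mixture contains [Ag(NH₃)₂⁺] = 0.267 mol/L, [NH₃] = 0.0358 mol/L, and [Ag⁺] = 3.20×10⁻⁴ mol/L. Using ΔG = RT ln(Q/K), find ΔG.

ΔG = -4.07 kJ/mol

Q = [Ag(NH₃)₂⁺] / ([Ag⁺]·[NH₃]²) = (0.267) / ((3.20×10⁻⁴)·(0.0358)²) = 6.51×10⁵
ΔG = RT ln(Q/Keq) = (8.314 J mol⁻¹ K⁻¹)(323 K) × ln(6.51×10⁵/2.96×10⁶)
   = (2.685 kJ/mol)(-1.514) = -4.07 kJ/mol
ΔG < 0, so the forward reaction is spontaneous (proceeds forward).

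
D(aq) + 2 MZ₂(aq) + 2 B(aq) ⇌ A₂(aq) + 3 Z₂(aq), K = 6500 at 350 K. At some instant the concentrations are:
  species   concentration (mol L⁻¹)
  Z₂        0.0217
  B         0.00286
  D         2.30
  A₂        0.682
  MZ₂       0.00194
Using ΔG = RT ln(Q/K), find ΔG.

ΔG = 7.91 kJ/mol

Q = [A₂]·[Z₂]³ / ([D]·[MZ₂]²·[B]²) = (0.682)·(0.0217)³ / ((2.30)·(0.00194)²·(0.00286)²) = 98400
ΔG = RT ln(Q/K) = (8.314 J mol⁻¹ K⁻¹)(350 K) × ln(98400/6500)
   = (2.910 kJ/mol)(2.717) = 7.91 kJ/mol
ΔG > 0, so the forward reaction is non-spontaneous (proceeds in reverse).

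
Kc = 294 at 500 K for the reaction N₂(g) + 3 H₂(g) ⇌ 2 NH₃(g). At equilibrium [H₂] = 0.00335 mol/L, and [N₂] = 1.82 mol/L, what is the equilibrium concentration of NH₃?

[NH₃] = 0.00449 mol/L

At equilibrium, Kc = [NH₃]² / ([N₂]·[H₂]³) = 294.
([NH₃])² / ((1.82)·(0.00335)³) = 294
[NH₃]² = 2.01×10⁻⁵ ⇒ [NH₃] = 0.00449 mol/L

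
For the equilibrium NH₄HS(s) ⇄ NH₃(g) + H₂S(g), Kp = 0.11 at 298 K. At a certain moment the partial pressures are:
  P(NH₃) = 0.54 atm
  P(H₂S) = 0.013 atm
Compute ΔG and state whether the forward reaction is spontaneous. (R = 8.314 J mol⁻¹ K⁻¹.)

ΔG = -6.82 kJ/mol; the forward reaction is spontaneous

(NH₄HS is a pure solid — omitted from Qp.)
Qp = P(NH₃)·P(H₂S) = (0.54)·(0.013) = 0.00702
ΔG = RT ln(Qp/Kp) = (8.314 J mol⁻¹ K⁻¹)(298 K) × ln(0.00702/0.11)
   = (2.478 kJ/mol)(-2.752) = -6.82 kJ/mol
ΔG < 0, so the forward reaction is spontaneous (proceeds forward).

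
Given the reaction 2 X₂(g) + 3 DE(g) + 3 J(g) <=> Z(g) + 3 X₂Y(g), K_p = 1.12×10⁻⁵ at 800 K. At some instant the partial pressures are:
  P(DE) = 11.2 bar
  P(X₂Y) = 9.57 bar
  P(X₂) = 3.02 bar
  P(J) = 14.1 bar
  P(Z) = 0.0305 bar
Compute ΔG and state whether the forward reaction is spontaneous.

ΔG = -18.0 kJ/mol; the forward reaction is spontaneous

Q_p = P(Z)·P(X₂Y)³ / (P(X₂)²·P(DE)³·P(J)³) = (0.0305)·(9.57)³ / ((3.02)²·(11.2)³·(14.1)³) = 7.44×10⁻⁷
ΔG = RT ln(Q_p/K_p) = (8.314 J mol⁻¹ K⁻¹)(800 K) × ln(7.44×10⁻⁷/1.12×10⁻⁵)
   = (6.651 kJ/mol)(-2.712) = -18.0 kJ/mol
ΔG < 0, so the forward reaction is spontaneous (proceeds forward).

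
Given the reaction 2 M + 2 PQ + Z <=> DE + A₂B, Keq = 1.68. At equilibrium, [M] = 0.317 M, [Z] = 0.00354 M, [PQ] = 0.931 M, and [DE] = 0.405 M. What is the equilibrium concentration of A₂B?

[A₂B] = 0.00128 M

At equilibrium, Keq = [DE]·[A₂B] / ([M]²·[PQ]²·[Z]) = 1.68.
(0.405)·([A₂B]) / ((0.317)²·(0.931)²·(0.00354)) = 1.68
[A₂B] = 0.00128 M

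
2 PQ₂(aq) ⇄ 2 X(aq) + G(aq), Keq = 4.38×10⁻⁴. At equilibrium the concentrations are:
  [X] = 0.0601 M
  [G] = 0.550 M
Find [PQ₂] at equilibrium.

[PQ₂] = 2.13 M

At equilibrium, Keq = [X]²·[G] / [PQ₂]² = 4.38×10⁻⁴.
(0.0601)²·(0.550) / ([PQ₂])² = 4.38×10⁻⁴
[PQ₂]² = 4.54 ⇒ [PQ₂] = 2.13 M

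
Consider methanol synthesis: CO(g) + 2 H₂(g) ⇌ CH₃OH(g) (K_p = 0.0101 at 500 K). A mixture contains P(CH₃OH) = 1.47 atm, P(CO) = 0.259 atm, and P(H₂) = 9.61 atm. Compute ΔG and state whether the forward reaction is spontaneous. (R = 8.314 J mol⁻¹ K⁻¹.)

Q_p = P(CH₃OH) / (P(CO)·P(H₂)²) = (1.47) / ((0.259)·(9.61)²) = 0.0615
ΔG = RT ln(Q_p/K_p) = (8.314 J mol⁻¹ K⁻¹)(500 K) × ln(0.0615/0.0101)
   = (4.157 kJ/mol)(1.807) = 7.51 kJ/mol
ΔG > 0, so the forward reaction is non-spontaneous (proceeds in reverse).

ΔG = 7.51 kJ/mol; the forward reaction is non-spontaneous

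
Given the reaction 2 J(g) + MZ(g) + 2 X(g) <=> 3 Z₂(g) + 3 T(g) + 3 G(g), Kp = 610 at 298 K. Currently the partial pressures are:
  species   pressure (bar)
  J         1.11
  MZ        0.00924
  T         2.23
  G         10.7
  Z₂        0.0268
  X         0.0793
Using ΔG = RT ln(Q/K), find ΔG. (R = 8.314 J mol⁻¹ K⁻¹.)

Qp = P(Z₂)³·P(T)³·P(G)³ / (P(J)²·P(MZ)·P(X)²) = (0.0268)³·(2.23)³·(10.7)³ / ((1.11)²·(0.00924)·(0.0793)²) = 3650
ΔG = RT ln(Qp/Kp) = (8.314 J mol⁻¹ K⁻¹)(298 K) × ln(3650/610)
   = (2.478 kJ/mol)(1.789) = 4.43 kJ/mol
ΔG > 0, so the forward reaction is non-spontaneous (proceeds in reverse).

ΔG = 4.43 kJ/mol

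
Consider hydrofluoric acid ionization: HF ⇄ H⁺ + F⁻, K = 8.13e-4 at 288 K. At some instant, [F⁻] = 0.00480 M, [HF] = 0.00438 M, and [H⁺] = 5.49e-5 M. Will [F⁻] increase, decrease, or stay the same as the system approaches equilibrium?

Q = [H⁺]·[F⁻] / [HF] = (5.49e-5)·(0.00480) / (0.00438) = 6.02e-5
Q = 6.02e-5 < K = 8.13e-4: net forward reaction.
F⁻ is a product, so it increases.

increase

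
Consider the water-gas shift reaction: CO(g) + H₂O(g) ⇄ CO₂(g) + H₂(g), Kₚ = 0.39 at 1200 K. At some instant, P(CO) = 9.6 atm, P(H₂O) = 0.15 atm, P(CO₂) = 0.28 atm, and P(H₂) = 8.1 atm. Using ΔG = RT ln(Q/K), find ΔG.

ΔG = 13.9 kJ/mol

Qₚ = P(CO₂)·P(H₂) / (P(CO)·P(H₂O)) = (0.28)·(8.1) / ((9.6)·(0.15)) = 1.57
ΔG = RT ln(Qₚ/Kₚ) = (8.314 J mol⁻¹ K⁻¹)(1200 K) × ln(1.57/0.39)
   = (9.977 kJ/mol)(1.393) = 13.9 kJ/mol
ΔG > 0, so the forward reaction is non-spontaneous (proceeds in reverse).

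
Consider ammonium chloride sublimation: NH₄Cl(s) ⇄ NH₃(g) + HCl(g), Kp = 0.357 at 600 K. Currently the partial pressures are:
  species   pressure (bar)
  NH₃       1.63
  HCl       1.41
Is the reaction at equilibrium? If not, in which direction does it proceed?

reverse (toward reactants)

(NH₄Cl is a pure solid — omitted from Qp.)
Qp = P(NH₃)·P(HCl) = (1.63)·(1.41) = 2.30
Qp = 2.30 > Kp = 0.357, so the reverse reaction proceeds.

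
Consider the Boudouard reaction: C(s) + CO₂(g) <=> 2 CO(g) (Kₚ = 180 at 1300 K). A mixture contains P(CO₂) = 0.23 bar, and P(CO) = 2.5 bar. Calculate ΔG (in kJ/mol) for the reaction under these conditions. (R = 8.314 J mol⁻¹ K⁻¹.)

(C is a pure solid — omitted from Qₚ.)
Qₚ = P(CO)² / P(CO₂) = (2.5)² / (0.23) = 27.2
ΔG = RT ln(Qₚ/Kₚ) = (8.314 J mol⁻¹ K⁻¹)(1300 K) × ln(27.2/180)
   = (10.81 kJ/mol)(-1.890) = -20.4 kJ/mol
ΔG < 0, so the forward reaction is spontaneous (proceeds forward).

ΔG = -20.4 kJ/mol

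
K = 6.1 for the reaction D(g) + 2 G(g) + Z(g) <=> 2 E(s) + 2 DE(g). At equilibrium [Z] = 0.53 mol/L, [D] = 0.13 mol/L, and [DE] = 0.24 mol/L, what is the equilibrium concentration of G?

[G] = 0.37 mol/L

(E is a pure solid — omitted from K.)
At equilibrium, K = [DE]² / ([D]·[G]²·[Z]) = 6.1.
(0.24)² / ((0.13)·([G])²·(0.53)) = 6.1
[G]² = 0.137 ⇒ [G] = 0.37 mol/L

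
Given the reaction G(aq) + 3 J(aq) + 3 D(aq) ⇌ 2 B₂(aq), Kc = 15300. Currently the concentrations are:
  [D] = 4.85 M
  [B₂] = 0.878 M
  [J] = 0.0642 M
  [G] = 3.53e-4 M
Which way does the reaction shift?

Qc = [B₂]² / ([G]·[J]³·[D]³) = (0.878)² / ((3.53e-4)·(0.0642)³·(4.85)³) = 72300
Qc = 72300 > Kc = 15300, so the reverse reaction proceeds.

toward reactants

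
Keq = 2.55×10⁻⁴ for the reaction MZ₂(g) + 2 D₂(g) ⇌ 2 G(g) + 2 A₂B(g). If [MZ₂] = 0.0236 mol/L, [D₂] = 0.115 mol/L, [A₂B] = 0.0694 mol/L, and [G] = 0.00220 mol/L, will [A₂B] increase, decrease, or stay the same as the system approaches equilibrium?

Q = [G]²·[A₂B]² / ([MZ₂]·[D₂]²) = (0.00220)²·(0.0694)² / ((0.0236)·(0.115)²) = 7.47×10⁻⁵
Q = 7.47×10⁻⁵ < Keq = 2.55×10⁻⁴: net forward reaction.
A₂B is a product, so it increases.

increase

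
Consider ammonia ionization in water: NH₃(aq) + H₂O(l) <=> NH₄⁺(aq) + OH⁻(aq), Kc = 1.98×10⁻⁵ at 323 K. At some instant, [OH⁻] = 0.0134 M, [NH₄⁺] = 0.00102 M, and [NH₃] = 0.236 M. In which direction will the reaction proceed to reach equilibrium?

(H₂O is a pure liquid — omitted from Qc.)
Qc = [NH₄⁺]·[OH⁻] / [NH₃] = (0.00102)·(0.0134) / (0.236) = 5.79×10⁻⁵
Qc = 5.79×10⁻⁵ > Kc = 1.98×10⁻⁵, so the reverse reaction proceeds.

to the left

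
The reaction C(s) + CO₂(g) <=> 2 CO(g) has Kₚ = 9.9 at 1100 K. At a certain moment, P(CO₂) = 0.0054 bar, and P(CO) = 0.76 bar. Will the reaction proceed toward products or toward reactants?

(C is a pure solid — omitted from Qₚ.)
Qₚ = P(CO)² / P(CO₂) = (0.76)² / (0.0054) = 110
Qₚ = 110 > Kₚ = 9.9, so the reverse reaction proceeds.

to the left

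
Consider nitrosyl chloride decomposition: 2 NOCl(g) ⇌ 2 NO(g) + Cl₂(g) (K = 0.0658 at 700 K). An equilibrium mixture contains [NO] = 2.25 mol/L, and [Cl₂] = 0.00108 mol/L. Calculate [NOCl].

At equilibrium, K = [NO]²·[Cl₂] / [NOCl]² = 0.0658.
(2.25)²·(0.00108) / ([NOCl])² = 0.0658
[NOCl]² = 0.0831 ⇒ [NOCl] = 0.288 mol/L

[NOCl] = 0.288 mol/L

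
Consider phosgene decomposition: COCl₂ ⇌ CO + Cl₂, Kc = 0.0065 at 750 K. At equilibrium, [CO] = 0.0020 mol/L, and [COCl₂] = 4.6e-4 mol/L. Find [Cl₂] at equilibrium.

[Cl₂] = 0.0015 mol/L

At equilibrium, Kc = [CO]·[Cl₂] / [COCl₂] = 0.0065.
(0.0020)·([Cl₂]) / (4.6e-4) = 0.0065
[Cl₂] = 0.00149 = 0.0015 mol/L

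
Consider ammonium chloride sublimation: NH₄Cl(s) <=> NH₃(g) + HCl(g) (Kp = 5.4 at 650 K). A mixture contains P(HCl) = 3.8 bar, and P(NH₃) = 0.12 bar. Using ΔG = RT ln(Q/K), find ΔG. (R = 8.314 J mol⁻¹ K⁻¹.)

(NH₄Cl is a pure solid — omitted from Qp.)
Qp = P(NH₃)·P(HCl) = (0.12)·(3.8) = 0.456
ΔG = RT ln(Qp/Kp) = (8.314 J mol⁻¹ K⁻¹)(650 K) × ln(0.456/5.4)
   = (5.404 kJ/mol)(-2.472) = -13.4 kJ/mol
ΔG < 0, so the forward reaction is spontaneous (proceeds forward).

ΔG = -13.4 kJ/mol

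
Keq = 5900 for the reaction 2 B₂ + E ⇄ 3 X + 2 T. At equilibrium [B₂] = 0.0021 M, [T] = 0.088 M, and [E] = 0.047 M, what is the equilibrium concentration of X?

[X] = 0.54 M

At equilibrium, Keq = [X]³·[T]² / ([B₂]²·[E]) = 5900.
([X])³·(0.088)² / ((0.0021)²·(0.047)) = 5900
[X]³ = 0.158 ⇒ [X] = 0.54 M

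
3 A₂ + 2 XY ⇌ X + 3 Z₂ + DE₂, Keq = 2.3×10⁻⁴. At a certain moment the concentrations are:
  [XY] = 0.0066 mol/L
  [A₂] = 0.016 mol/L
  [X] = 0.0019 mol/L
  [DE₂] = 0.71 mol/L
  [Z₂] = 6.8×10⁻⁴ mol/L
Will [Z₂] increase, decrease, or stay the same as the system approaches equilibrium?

Q = [X]·[Z₂]³·[DE₂] / ([A₂]³·[XY]²) = (0.0019)·(6.8×10⁻⁴)³·(0.71) / ((0.016)³·(0.0066)²) = 0.0024
Q = 0.0024 > Keq = 2.3×10⁻⁴: net reverse reaction.
Z₂ is a product, so it decreases.

decrease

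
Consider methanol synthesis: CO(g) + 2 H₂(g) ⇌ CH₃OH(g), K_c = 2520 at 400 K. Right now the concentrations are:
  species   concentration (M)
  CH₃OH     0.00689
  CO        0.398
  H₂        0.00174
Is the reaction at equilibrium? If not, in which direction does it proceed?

Q_c = [CH₃OH] / ([CO]·[H₂]²) = (0.00689) / ((0.398)·(0.00174)²) = 5720
Q_c = 5720 > K_c = 2520, so the reverse reaction proceeds.

to the left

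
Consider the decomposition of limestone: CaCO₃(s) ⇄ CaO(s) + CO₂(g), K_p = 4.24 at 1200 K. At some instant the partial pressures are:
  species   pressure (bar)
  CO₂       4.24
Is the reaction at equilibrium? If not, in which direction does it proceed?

(CaCO₃, CaO are pure solids — omitted from Q_p.)
Q_p = P(CO₂) = 4.24
Q_p = 4.24 = K_p, so the system is already at equilibrium.

at equilibrium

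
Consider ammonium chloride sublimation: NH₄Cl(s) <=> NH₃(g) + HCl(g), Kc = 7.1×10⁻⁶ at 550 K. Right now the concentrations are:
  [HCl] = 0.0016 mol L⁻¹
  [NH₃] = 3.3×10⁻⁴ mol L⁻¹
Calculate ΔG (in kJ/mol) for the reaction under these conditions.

ΔG = -11.9 kJ/mol

(NH₄Cl is a pure solid — omitted from Qc.)
Qc = [NH₃]·[HCl] = (3.3×10⁻⁴)·(0.0016) = 5.28×10⁻⁷
ΔG = RT ln(Qc/Kc) = (8.314 J mol⁻¹ K⁻¹)(550 K) × ln(5.28×10⁻⁷/7.1×10⁻⁶)
   = (4.573 kJ/mol)(-2.599) = -11.9 kJ/mol
ΔG < 0, so the forward reaction is spontaneous (proceeds forward).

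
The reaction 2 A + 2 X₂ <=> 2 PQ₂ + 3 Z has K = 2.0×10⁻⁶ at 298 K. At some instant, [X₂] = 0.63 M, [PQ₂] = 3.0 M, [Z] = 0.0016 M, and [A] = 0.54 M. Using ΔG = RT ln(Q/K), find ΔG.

Q = [PQ₂]²·[Z]³ / ([A]²·[X₂]²) = (3.0)²·(0.0016)³ / ((0.54)²·(0.63)²) = 3.19×10⁻⁷
ΔG = RT ln(Q/K) = (8.314 J mol⁻¹ K⁻¹)(298 K) × ln(3.19×10⁻⁷/2.0×10⁻⁶)
   = (2.478 kJ/mol)(-1.836) = -4.55 kJ/mol
ΔG < 0, so the forward reaction is spontaneous (proceeds forward).

ΔG = -4.55 kJ/mol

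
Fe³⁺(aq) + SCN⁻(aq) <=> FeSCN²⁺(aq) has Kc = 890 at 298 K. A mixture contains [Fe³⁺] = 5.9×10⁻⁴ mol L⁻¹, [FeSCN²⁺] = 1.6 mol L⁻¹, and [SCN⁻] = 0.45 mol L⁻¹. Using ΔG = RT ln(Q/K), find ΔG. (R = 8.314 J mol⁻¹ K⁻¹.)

ΔG = 4.74 kJ/mol

Qc = [FeSCN²⁺] / ([Fe³⁺]·[SCN⁻]) = (1.6) / ((5.9×10⁻⁴)·(0.45)) = 6030
ΔG = RT ln(Qc/Kc) = (8.314 J mol⁻¹ K⁻¹)(298 K) × ln(6030/890)
   = (2.478 kJ/mol)(1.913) = 4.74 kJ/mol
ΔG > 0, so the forward reaction is non-spontaneous (proceeds in reverse).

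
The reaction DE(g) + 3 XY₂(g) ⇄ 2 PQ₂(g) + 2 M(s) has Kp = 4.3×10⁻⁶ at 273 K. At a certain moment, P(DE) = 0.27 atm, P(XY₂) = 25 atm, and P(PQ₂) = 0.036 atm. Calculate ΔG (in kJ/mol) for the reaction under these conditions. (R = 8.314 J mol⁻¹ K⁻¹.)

(M is a pure solid — omitted from Qp.)
Qp = P(PQ₂)² / (P(DE)·P(XY₂)³) = (0.036)² / ((0.27)·(25)³) = 3.07×10⁻⁷
ΔG = RT ln(Qp/Kp) = (8.314 J mol⁻¹ K⁻¹)(273 K) × ln(3.07×10⁻⁷/4.3×10⁻⁶)
   = (2.270 kJ/mol)(-2.640) = -5.99 kJ/mol
ΔG < 0, so the forward reaction is spontaneous (proceeds forward).

ΔG = -5.99 kJ/mol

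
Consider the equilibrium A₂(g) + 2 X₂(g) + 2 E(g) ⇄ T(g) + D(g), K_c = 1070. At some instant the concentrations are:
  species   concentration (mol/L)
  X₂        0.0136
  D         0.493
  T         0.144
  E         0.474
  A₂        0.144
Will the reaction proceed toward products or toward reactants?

Q_c = [T]·[D] / ([A₂]·[X₂]²·[E]²) = (0.144)·(0.493) / ((0.144)·(0.0136)²·(0.474)²) = 11900
Q_c = 11900 > K_c = 1070, so the reverse reaction proceeds.

reverse (toward reactants)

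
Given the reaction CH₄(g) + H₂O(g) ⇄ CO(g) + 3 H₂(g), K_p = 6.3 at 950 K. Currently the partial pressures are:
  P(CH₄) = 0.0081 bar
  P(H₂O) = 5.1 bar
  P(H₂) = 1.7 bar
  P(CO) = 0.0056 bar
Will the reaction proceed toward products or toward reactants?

forward (toward products)

Q_p = P(CO)·P(H₂)³ / (P(CH₄)·P(H₂O)) = (0.0056)·(1.7)³ / ((0.0081)·(5.1)) = 0.67
Q_p = 0.67 < K_p = 6.3, so the forward reaction proceeds.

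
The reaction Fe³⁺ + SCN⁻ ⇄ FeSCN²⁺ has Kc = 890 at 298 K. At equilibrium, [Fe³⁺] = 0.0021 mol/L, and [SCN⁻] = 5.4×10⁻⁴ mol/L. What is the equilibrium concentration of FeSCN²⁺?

[FeSCN²⁺] = 0.0010 mol/L

At equilibrium, Kc = [FeSCN²⁺] / ([Fe³⁺]·[SCN⁻]) = 890.
([FeSCN²⁺]) / ((0.0021)·(5.4×10⁻⁴)) = 890
[FeSCN²⁺] = 0.00101 = 0.0010 mol/L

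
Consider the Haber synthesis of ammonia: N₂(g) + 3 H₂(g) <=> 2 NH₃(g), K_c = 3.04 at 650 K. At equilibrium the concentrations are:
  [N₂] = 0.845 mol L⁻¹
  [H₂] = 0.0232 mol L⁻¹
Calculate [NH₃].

[NH₃] = 0.00566 mol L⁻¹

At equilibrium, K_c = [NH₃]² / ([N₂]·[H₂]³) = 3.04.
([NH₃])² / ((0.845)·(0.0232)³) = 3.04
[NH₃]² = 3.21×10⁻⁵ ⇒ [NH₃] = 0.00566 mol L⁻¹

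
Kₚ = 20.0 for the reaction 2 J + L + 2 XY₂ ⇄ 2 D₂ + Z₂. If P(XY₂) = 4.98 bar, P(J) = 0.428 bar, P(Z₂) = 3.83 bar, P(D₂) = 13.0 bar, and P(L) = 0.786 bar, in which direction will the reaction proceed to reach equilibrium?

toward reactants

Qₚ = P(D₂)²·P(Z₂) / (P(J)²·P(L)·P(XY₂)²) = (13.0)²·(3.83) / ((0.428)²·(0.786)·(4.98)²) = 181
Qₚ = 181 > Kₚ = 20.0, so the reverse reaction proceeds.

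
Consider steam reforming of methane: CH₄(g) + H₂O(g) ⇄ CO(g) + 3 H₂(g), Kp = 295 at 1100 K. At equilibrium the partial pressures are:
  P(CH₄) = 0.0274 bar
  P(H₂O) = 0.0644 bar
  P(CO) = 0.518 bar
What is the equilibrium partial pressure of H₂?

P(H₂) = 1.00 bar

At equilibrium, Kp = P(CO)·P(H₂)³ / (P(CH₄)·P(H₂O)) = 295.
(0.518)·(P(H₂))³ / ((0.0274)·(0.0644)) = 295
P(H₂)³ = 1.00 ⇒ P(H₂) = 1.00 bar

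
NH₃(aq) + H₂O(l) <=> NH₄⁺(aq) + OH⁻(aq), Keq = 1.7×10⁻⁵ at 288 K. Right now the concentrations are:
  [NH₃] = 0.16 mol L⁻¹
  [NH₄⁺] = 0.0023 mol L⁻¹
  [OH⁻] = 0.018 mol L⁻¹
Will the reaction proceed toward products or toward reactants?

toward reactants

(H₂O is a pure liquid — omitted from Q.)
Q = [NH₄⁺]·[OH⁻] / [NH₃] = (0.0023)·(0.018) / (0.16) = 2.6×10⁻⁴
Q = 2.6×10⁻⁴ > Keq = 1.7×10⁻⁵, so the reverse reaction proceeds.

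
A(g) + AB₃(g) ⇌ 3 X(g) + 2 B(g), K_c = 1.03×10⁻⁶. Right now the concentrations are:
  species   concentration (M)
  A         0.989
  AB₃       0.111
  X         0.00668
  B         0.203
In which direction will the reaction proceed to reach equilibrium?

Q_c = [X]³·[B]² / ([A]·[AB₃]) = (0.00668)³·(0.203)² / ((0.989)·(0.111)) = 1.12×10⁻⁷
Q_c = 1.12×10⁻⁷ < K_c = 1.03×10⁻⁶, so the forward reaction proceeds.

to the right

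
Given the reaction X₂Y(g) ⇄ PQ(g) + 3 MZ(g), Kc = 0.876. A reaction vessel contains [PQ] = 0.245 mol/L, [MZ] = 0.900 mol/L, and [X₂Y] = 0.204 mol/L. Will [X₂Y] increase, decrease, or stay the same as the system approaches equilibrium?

stay the same

Qc = [PQ]·[MZ]³ / [X₂Y] = (0.245)·(0.900)³ / (0.204) = 0.876
Qc = 0.876 = Kc; the system is at equilibrium.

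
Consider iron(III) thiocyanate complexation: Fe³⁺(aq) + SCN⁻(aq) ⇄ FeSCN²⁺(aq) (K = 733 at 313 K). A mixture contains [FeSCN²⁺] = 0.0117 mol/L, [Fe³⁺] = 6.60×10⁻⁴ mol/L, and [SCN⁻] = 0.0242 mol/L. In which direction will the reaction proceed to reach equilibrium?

no net change (already at equilibrium)

Q = [FeSCN²⁺] / ([Fe³⁺]·[SCN⁻]) = (0.0117) / ((6.60×10⁻⁴)·(0.0242)) = 733
Q = 733 = K, so the system is already at equilibrium.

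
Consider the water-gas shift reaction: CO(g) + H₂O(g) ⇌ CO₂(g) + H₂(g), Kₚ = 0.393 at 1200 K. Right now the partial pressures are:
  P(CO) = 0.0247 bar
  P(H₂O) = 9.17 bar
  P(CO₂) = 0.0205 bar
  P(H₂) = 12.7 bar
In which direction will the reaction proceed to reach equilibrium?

toward reactants

Qₚ = P(CO₂)·P(H₂) / (P(CO)·P(H₂O)) = (0.0205)·(12.7) / ((0.0247)·(9.17)) = 1.15
Qₚ = 1.15 > Kₚ = 0.393, so the reverse reaction proceeds.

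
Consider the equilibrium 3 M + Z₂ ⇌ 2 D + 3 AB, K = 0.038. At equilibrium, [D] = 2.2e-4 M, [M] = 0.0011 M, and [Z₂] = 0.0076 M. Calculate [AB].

At equilibrium, K = [D]²·[AB]³ / ([M]³·[Z₂]) = 0.038.
(2.2e-4)²·([AB])³ / ((0.0011)³·(0.0076)) = 0.038
[AB]³ = 7.94e-6 ⇒ [AB] = 0.020 M

[AB] = 0.020 M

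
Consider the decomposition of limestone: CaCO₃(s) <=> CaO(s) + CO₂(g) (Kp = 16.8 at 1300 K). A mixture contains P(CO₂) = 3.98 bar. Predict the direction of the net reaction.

toward products

(CaCO₃, CaO are pure solids — omitted from Qp.)
Qp = P(CO₂) = 3.98
Qp = 3.98 < Kp = 16.8, so the forward reaction proceeds.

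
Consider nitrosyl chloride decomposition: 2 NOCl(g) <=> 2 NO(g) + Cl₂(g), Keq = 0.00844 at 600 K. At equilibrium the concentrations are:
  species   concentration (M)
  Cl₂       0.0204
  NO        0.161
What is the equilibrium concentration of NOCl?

[NOCl] = 0.250 M

At equilibrium, Keq = [NO]²·[Cl₂] / [NOCl]² = 0.00844.
(0.161)²·(0.0204) / ([NOCl])² = 0.00844
[NOCl]² = 0.0627 ⇒ [NOCl] = 0.250 M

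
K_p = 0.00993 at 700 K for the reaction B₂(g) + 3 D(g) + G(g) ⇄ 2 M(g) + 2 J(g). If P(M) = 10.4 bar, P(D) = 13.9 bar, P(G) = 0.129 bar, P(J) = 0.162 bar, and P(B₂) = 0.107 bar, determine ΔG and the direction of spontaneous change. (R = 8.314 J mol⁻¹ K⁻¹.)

ΔG = 11.9 kJ/mol; the forward reaction is non-spontaneous

Q_p = P(M)²·P(J)² / (P(B₂)·P(D)³·P(G)) = (10.4)²·(0.162)² / ((0.107)·(13.9)³·(0.129)) = 0.0766
ΔG = RT ln(Q_p/K_p) = (8.314 J mol⁻¹ K⁻¹)(700 K) × ln(0.0766/0.00993)
   = (5.820 kJ/mol)(2.043) = 11.9 kJ/mol
ΔG > 0, so the forward reaction is non-spontaneous (proceeds in reverse).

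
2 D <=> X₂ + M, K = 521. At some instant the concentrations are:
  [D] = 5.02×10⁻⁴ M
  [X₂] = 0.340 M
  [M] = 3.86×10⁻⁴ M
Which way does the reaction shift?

Q = [X₂]·[M] / [D]² = (0.340)·(3.86×10⁻⁴) / (5.02×10⁻⁴)² = 521
Q = 521 = K, so the system is already at equilibrium.

neither direction; the system is at equilibrium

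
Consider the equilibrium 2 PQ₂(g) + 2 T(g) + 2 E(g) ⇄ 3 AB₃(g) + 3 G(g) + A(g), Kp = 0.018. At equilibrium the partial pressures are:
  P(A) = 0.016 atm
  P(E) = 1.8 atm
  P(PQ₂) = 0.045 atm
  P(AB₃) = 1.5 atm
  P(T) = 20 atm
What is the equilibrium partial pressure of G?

At equilibrium, Kp = P(AB₃)³·P(G)³·P(A) / (P(PQ₂)²·P(T)²·P(E)²) = 0.018.
(1.5)³·(P(G))³·(0.016) / ((0.045)²·(20)²·(1.8)²) = 0.018
P(G)³ = 0.875 ⇒ P(G) = 0.96 atm

P(G) = 0.96 atm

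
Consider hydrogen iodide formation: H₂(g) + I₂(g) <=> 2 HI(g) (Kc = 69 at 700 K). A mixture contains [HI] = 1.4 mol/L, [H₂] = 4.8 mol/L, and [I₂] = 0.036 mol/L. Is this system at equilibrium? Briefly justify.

Qc = [HI]² / ([H₂]·[I₂]) = (1.4)² / ((4.8)·(0.036)) = 11
Qc = 11 < Kc = 69: net forward reaction.

no; Q < K, reaction proceeds forward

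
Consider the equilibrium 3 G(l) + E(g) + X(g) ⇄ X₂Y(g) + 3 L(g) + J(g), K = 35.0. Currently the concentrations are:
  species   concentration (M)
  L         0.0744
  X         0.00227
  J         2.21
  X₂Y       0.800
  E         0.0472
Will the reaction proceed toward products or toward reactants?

forward (toward products)

(G is a pure liquid — omitted from Q.)
Q = [X₂Y]·[L]³·[J] / ([E]·[X]) = (0.800)·(0.0744)³·(2.21) / ((0.0472)·(0.00227)) = 6.80
Q = 6.80 < K = 35.0, so the forward reaction proceeds.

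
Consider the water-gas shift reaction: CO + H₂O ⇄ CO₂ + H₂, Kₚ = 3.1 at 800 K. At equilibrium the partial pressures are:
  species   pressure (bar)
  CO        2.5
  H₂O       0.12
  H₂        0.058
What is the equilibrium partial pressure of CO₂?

P(CO₂) = 16 bar

At equilibrium, Kₚ = P(CO₂)·P(H₂) / (P(CO)·P(H₂O)) = 3.1.
(P(CO₂))·(0.058) / ((2.5)·(0.12)) = 3.1
P(CO₂) = 16.0 = 16 bar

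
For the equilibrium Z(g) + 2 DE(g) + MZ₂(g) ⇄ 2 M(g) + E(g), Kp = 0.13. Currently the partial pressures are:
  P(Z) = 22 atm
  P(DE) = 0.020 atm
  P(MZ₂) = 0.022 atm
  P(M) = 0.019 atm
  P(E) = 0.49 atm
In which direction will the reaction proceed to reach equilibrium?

Qp = P(M)²·P(E) / (P(Z)·P(DE)²·P(MZ₂)) = (0.019)²·(0.49) / ((22)·(0.020)²·(0.022)) = 0.91
Qp = 0.91 > Kp = 0.13, so the reverse reaction proceeds.

in the reverse direction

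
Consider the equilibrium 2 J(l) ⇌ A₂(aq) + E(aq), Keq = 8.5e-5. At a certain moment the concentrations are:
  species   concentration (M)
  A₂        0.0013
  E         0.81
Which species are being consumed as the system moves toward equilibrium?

(J is a pure liquid — omitted from Q.)
Q = [A₂]·[E] = (0.0013)·(0.81) = 0.0011
Q = 0.0011 > Keq = 8.5e-5: net reverse reaction.

A₂, E (products)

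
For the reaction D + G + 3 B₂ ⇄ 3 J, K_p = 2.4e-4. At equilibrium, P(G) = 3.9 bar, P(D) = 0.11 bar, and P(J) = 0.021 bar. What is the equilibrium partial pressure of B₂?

P(B₂) = 0.45 bar

At equilibrium, K_p = P(J)³ / (P(D)·P(G)·P(B₂)³) = 2.4e-4.
(0.021)³ / ((0.11)·(3.9)·(P(B₂))³) = 2.4e-4
P(B₂)³ = 0.0899 ⇒ P(B₂) = 0.45 bar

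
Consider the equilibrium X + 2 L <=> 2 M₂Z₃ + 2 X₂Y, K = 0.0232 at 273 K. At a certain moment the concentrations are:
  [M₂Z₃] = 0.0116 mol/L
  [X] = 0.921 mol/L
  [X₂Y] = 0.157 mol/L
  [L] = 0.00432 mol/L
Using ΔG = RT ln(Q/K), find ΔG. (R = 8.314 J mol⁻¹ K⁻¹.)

Q = [M₂Z₃]²·[X₂Y]² / ([X]·[L]²) = (0.0116)²·(0.157)² / ((0.921)·(0.00432)²) = 0.193
ΔG = RT ln(Q/K) = (8.314 J mol⁻¹ K⁻¹)(273 K) × ln(0.193/0.0232)
   = (2.270 kJ/mol)(2.119) = 4.81 kJ/mol
ΔG > 0, so the forward reaction is non-spontaneous (proceeds in reverse).

ΔG = 4.81 kJ/mol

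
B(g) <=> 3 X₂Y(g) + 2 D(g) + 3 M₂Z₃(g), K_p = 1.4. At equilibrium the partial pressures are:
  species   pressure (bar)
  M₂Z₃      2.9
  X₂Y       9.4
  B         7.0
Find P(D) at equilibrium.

At equilibrium, K_p = P(X₂Y)³·P(D)²·P(M₂Z₃)³ / P(B) = 1.4.
(9.4)³·(P(D))²·(2.9)³ / (7.0) = 1.4
P(D)² = 4.84e-4 ⇒ P(D) = 0.022 bar

P(D) = 0.022 bar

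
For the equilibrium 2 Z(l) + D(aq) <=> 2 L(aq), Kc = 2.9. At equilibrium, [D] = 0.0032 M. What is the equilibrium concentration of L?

(Z is a pure liquid — omitted from Kc.)
At equilibrium, Kc = [L]² / [D] = 2.9.
([L])² / (0.0032) = 2.9
[L]² = 0.00928 ⇒ [L] = 0.096 M

[L] = 0.096 M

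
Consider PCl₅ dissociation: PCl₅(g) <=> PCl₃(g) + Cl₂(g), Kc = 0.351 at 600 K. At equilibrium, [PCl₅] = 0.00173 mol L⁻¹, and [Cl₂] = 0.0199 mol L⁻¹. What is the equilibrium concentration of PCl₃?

At equilibrium, Kc = [PCl₃]·[Cl₂] / [PCl₅] = 0.351.
([PCl₃])·(0.0199) / (0.00173) = 0.351
[PCl₃] = 0.0305 mol L⁻¹

[PCl₃] = 0.0305 mol L⁻¹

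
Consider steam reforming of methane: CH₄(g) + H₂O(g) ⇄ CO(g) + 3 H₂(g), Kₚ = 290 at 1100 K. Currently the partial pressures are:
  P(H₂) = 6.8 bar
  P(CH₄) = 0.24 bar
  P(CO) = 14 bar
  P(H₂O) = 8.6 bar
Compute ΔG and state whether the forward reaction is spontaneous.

Qₚ = P(CO)·P(H₂)³ / (P(CH₄)·P(H₂O)) = (14)·(6.8)³ / ((0.24)·(8.6)) = 2130
ΔG = RT ln(Qₚ/Kₚ) = (8.314 J mol⁻¹ K⁻¹)(1100 K) × ln(2130/290)
   = (9.145 kJ/mol)(1.994) = 18.2 kJ/mol
ΔG > 0, so the forward reaction is non-spontaneous (proceeds in reverse).

ΔG = 18.2 kJ/mol; the forward reaction is non-spontaneous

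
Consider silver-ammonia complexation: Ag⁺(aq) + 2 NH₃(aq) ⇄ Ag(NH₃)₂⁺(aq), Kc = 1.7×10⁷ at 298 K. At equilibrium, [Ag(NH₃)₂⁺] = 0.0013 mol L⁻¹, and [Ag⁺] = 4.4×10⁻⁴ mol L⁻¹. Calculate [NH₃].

At equilibrium, Kc = [Ag(NH₃)₂⁺] / ([Ag⁺]·[NH₃]²) = 1.7×10⁷.
(0.0013) / ((4.4×10⁻⁴)·([NH₃])²) = 1.7×10⁷
[NH₃]² = 1.74×10⁻⁷ ⇒ [NH₃] = 4.2×10⁻⁴ mol L⁻¹

[NH₃] = 4.2×10⁻⁴ mol L⁻¹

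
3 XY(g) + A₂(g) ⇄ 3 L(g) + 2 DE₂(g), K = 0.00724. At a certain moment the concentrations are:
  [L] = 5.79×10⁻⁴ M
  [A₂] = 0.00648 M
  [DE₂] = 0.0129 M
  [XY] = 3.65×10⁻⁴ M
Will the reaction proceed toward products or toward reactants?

Q = [L]³·[DE₂]² / ([XY]³·[A₂]) = (5.79×10⁻⁴)³·(0.0129)² / ((3.65×10⁻⁴)³·(0.00648)) = 0.103
Q = 0.103 > K = 0.00724, so the reverse reaction proceeds.

reverse (toward reactants)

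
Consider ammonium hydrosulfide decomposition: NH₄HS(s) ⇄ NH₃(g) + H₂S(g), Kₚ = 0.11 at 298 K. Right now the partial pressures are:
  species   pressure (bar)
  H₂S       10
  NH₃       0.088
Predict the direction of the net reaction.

(NH₄HS is a pure solid — omitted from Qₚ.)
Qₚ = P(NH₃)·P(H₂S) = (0.088)·(10) = 0.88
Qₚ = 0.88 > Kₚ = 0.11, so the reverse reaction proceeds.

in the reverse direction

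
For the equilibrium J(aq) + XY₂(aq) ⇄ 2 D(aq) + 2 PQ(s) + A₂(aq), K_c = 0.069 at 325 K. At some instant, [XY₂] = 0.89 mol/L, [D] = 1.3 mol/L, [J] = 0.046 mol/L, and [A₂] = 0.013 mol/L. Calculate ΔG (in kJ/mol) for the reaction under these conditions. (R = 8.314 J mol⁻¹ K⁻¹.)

ΔG = 5.54 kJ/mol

(PQ is a pure solid — omitted from Q_c.)
Q_c = [D]²·[A₂] / ([J]·[XY₂]) = (1.3)²·(0.013) / ((0.046)·(0.89)) = 0.537
ΔG = RT ln(Q_c/K_c) = (8.314 J mol⁻¹ K⁻¹)(325 K) × ln(0.537/0.069)
   = (2.702 kJ/mol)(2.052) = 5.54 kJ/mol
ΔG > 0, so the forward reaction is non-spontaneous (proceeds in reverse).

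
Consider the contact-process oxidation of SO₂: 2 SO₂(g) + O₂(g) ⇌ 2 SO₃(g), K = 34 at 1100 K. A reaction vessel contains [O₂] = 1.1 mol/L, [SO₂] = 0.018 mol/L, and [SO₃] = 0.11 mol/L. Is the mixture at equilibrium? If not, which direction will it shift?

Q = [SO₃]² / ([SO₂]²·[O₂]) = (0.11)² / ((0.018)²·(1.1)) = 34
Q = 34 = K; the system is at equilibrium.

yes, at equilibrium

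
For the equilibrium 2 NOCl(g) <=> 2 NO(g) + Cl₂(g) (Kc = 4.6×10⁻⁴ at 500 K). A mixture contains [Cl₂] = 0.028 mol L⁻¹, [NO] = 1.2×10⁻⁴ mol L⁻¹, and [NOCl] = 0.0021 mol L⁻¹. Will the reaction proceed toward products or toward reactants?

Qc = [NO]²·[Cl₂] / [NOCl]² = (1.2×10⁻⁴)²·(0.028) / (0.0021)² = 9.1×10⁻⁵
Qc = 9.1×10⁻⁵ < Kc = 4.6×10⁻⁴, so the forward reaction proceeds.

toward products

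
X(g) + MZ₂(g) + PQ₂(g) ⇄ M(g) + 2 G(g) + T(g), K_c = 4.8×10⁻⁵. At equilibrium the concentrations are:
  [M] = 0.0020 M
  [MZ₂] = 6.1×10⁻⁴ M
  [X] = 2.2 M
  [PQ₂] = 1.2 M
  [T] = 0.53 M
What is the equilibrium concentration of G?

At equilibrium, K_c = [M]·[G]²·[T] / ([X]·[MZ₂]·[PQ₂]) = 4.8×10⁻⁵.
(0.0020)·([G])²·(0.53) / ((2.2)·(6.1×10⁻⁴)·(1.2)) = 4.8×10⁻⁵
[G]² = 7.29×10⁻⁵ ⇒ [G] = 0.0085 M

[G] = 0.0085 M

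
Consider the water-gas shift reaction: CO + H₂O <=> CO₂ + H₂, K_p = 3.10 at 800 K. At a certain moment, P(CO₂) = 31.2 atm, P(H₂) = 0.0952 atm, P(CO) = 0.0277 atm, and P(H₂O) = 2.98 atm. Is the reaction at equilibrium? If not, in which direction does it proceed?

reverse (toward reactants)

Q_p = P(CO₂)·P(H₂) / (P(CO)·P(H₂O)) = (31.2)·(0.0952) / ((0.0277)·(2.98)) = 36.0
Q_p = 36.0 > K_p = 3.10, so the reverse reaction proceeds.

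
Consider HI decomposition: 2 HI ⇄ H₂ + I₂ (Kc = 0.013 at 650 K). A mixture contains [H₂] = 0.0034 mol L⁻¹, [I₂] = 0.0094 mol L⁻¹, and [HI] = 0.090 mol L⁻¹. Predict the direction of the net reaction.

to the right

Qc = [H₂]·[I₂] / [HI]² = (0.0034)·(0.0094) / (0.090)² = 0.0039
Qc = 0.0039 < Kc = 0.013, so the forward reaction proceeds.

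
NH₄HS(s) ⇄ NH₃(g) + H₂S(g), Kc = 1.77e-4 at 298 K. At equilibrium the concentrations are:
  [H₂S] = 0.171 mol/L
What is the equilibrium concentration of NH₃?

(NH₄HS is a pure solid — omitted from Kc.)
At equilibrium, Kc = [NH₃]·[H₂S] = 1.77e-4.
([NH₃])·(0.171) = 1.77e-4
[NH₃] = 0.00104 mol/L

[NH₃] = 0.00104 mol/L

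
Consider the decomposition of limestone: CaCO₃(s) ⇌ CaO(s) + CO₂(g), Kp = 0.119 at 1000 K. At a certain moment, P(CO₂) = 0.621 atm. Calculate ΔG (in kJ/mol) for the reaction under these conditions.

ΔG = 13.7 kJ/mol

(CaCO₃, CaO are pure solids — omitted from Qp.)
Qp = P(CO₂) = 0.621
ΔG = RT ln(Qp/Kp) = (8.314 J mol⁻¹ K⁻¹)(1000 K) × ln(0.621/0.119)
   = (8.314 kJ/mol)(1.652) = 13.7 kJ/mol
ΔG > 0, so the forward reaction is non-spontaneous (proceeds in reverse).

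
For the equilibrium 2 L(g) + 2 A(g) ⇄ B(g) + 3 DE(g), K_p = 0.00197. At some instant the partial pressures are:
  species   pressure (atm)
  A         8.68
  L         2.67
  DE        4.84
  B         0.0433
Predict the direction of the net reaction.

Q_p = P(B)·P(DE)³ / (P(L)²·P(A)²) = (0.0433)·(4.84)³ / ((2.67)²·(8.68)²) = 0.00914
Q_p = 0.00914 > K_p = 0.00197, so the reverse reaction proceeds.

in the reverse direction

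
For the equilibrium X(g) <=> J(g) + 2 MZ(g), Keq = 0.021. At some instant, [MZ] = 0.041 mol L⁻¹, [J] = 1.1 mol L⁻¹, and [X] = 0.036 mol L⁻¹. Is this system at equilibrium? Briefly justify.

Q = [J]·[MZ]² / [X] = (1.1)·(0.041)² / (0.036) = 0.051
Q = 0.051 > Keq = 0.021: net reverse reaction.

no; Q > K, reaction proceeds in reverse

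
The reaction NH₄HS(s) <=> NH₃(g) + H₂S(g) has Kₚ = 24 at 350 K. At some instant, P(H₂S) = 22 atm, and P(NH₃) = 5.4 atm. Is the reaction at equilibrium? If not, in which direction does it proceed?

(NH₄HS is a pure solid — omitted from Qₚ.)
Qₚ = P(NH₃)·P(H₂S) = (5.4)·(22) = 120
Qₚ = 120 > Kₚ = 24, so the reverse reaction proceeds.

reverse (toward reactants)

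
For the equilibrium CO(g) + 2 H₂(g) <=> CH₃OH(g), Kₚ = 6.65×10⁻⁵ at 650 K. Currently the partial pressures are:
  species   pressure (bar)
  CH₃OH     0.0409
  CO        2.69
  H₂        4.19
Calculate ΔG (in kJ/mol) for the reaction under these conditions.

ΔG = 13.9 kJ/mol

Qₚ = P(CH₃OH) / (P(CO)·P(H₂)²) = (0.0409) / ((2.69)·(4.19)²) = 8.66×10⁻⁴
ΔG = RT ln(Qₚ/Kₚ) = (8.314 J mol⁻¹ K⁻¹)(650 K) × ln(8.66×10⁻⁴/6.65×10⁻⁵)
   = (5.404 kJ/mol)(2.567) = 13.9 kJ/mol
ΔG > 0, so the forward reaction is non-spontaneous (proceeds in reverse).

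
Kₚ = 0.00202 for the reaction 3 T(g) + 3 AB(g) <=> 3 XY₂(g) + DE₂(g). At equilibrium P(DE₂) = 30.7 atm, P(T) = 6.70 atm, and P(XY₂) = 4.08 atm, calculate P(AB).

P(AB) = 15.1 atm

At equilibrium, Kₚ = P(XY₂)³·P(DE₂) / (P(T)³·P(AB)³) = 0.00202.
(4.08)³·(30.7) / ((6.70)³·(P(AB))³) = 0.00202
P(AB)³ = 3430 ⇒ P(AB) = 15.1 atm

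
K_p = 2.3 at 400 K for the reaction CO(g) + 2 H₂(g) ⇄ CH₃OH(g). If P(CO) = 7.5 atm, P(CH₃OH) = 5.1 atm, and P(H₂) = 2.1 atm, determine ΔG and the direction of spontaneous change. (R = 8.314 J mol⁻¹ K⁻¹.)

ΔG = -8.99 kJ/mol; the forward reaction is spontaneous

Q_p = P(CH₃OH) / (P(CO)·P(H₂)²) = (5.1) / ((7.5)·(2.1)²) = 0.154
ΔG = RT ln(Q_p/K_p) = (8.314 J mol⁻¹ K⁻¹)(400 K) × ln(0.154/2.3)
   = (3.326 kJ/mol)(-2.704) = -8.99 kJ/mol
ΔG < 0, so the forward reaction is spontaneous (proceeds forward).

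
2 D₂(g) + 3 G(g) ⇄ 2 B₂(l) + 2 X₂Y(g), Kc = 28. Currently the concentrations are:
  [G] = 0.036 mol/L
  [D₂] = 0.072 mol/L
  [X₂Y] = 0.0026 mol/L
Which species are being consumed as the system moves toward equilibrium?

none (at equilibrium)

(B₂ is a pure liquid — omitted from Qc.)
Qc = [X₂Y]² / ([D₂]²·[G]³) = (0.0026)² / ((0.072)²·(0.036)³) = 28
Qc = 28 = Kc; the system is at equilibrium.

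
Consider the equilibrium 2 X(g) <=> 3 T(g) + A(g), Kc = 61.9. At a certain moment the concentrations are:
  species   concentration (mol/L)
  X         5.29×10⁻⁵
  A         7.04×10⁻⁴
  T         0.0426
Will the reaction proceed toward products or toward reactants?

to the right

Qc = [T]³·[A] / [X]² = (0.0426)³·(7.04×10⁻⁴) / (5.29×10⁻⁵)² = 19.4
Qc = 19.4 < Kc = 61.9, so the forward reaction proceeds.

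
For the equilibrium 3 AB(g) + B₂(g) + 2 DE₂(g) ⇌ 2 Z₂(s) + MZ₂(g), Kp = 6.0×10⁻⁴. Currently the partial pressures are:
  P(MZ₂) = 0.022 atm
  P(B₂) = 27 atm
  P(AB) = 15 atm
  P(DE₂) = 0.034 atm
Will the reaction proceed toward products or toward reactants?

(Z₂ is a pure solid — omitted from Qp.)
Qp = P(MZ₂) / (P(AB)³·P(B₂)·P(DE₂)²) = (0.022) / ((15)³·(27)·(0.034)²) = 2.1×10⁻⁴
Qp = 2.1×10⁻⁴ < Kp = 6.0×10⁻⁴, so the forward reaction proceeds.

in the forward direction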